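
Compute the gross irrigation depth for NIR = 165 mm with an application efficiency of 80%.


Ea = 80% = 0.8
GID = NIR / Ea = 165 / 0.8 = 206.2500 mm

206.2500 mm


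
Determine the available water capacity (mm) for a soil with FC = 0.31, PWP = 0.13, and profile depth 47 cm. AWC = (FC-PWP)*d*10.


AWC = (FC - PWP) * d * 10
AWC = (0.31 - 0.13) * 47 * 10
AWC = 0.1800 * 47 * 10

84.6000 mm


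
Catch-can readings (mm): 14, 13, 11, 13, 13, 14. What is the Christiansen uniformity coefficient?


mean = 13.000000 mm
MAD = 0.666667 mm
CU = (1 - 0.666667/13.000000)*100

94.8718 %


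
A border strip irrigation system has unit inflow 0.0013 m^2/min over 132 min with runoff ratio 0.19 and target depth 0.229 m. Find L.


L = q*t/((1+r)*Z)
L = 0.0013*132/((1+0.19)*0.229)
L = 0.1716/0.27251

0.6297 m


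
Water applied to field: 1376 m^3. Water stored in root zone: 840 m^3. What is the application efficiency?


Ea = V_root / V_field * 100 = 840 / 1376 * 100 = 61.0465%

61.0465 %


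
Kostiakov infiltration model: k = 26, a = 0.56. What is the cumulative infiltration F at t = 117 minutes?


F = k * t^a = 26 * 117^0.56
F = 26 * 14.394086

374.2462 mm


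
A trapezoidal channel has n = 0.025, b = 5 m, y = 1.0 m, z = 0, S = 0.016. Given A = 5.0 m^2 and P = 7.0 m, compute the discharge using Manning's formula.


R = A/P = 5.0/7.0 = 0.714286
Q = (1/0.025) * 5.0 * 0.714286^(2/3) * 0.016^0.5

20.2149 m^3/s


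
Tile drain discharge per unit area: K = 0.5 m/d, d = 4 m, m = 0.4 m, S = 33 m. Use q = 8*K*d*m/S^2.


q = 8*K*d*m/S^2
q = 8*0.5*4*0.4/33^2
q = 6.4000 / 1089

0.0059 m/d


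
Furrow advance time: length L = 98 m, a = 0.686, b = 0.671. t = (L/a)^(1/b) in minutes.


t = (L/a)^(1/b)
t = (98/0.686)^(1/0.671)
t = 142.857143^(1/0.671)

1627.3401 min


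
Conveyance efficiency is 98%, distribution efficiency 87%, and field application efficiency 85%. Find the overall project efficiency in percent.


Ec = 0.98, Eb = 0.87, Ea = 0.85
E = 0.98 * 0.87 * 0.85 * 100 = 72.4710%

72.4710 %


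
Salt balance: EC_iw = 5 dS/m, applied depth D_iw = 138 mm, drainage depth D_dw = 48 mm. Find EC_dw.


EC_dw = EC_iw * D_iw / D_dw
EC_dw = 5 * 138 / 48
EC_dw = 690 / 48

14.3750 dS/m


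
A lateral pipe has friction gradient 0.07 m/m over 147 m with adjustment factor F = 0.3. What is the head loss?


hf = J * L * F = 0.07 * 147 * 0.3 = 3.0870 m

3.0870 m


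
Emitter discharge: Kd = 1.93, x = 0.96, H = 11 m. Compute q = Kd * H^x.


q = Kd * H^x = 1.93 * 11^0.96 = 1.93 * 9.993946

19.2883 L/h


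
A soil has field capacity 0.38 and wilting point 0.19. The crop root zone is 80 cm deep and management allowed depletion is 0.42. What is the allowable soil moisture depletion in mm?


SMD = (FC - PWP) * d * MAD * 10
SMD = (0.38 - 0.19) * 80 * 0.42 * 10
SMD = 0.1900 * 80 * 0.42 * 10

63.8400 mm


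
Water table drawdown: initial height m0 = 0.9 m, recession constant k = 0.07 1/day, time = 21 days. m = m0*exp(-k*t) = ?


m = m0 * exp(-k*t)
m = 0.9 * exp(-0.07 * 21)
m = 0.9 * exp(-1.4700)

0.2069 m


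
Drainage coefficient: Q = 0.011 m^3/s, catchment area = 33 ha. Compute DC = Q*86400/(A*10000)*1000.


DC = Q * 86400 / (A * 10000) * 1000
DC = 0.011 * 86400 / (33 * 10000) * 1000
DC = 950400.0000 / 330000

2.8800 mm/day


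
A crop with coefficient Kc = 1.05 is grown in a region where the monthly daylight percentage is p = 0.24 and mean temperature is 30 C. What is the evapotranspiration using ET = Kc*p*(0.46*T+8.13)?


ET = Kc * p * (0.46*T + 8.13)
ET = 1.05 * 0.24 * (0.46*30 + 8.13)
ET = 1.05 * 0.24 * 21.9300

5.5264 mm/day


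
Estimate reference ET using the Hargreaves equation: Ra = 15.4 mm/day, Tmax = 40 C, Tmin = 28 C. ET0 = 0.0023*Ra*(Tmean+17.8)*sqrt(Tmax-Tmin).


Tmean = (Tmax + Tmin)/2 = (40 + 28)/2 = 34.0
ET0 = 0.0023 * 15.4 * (34.0 + 17.8) * sqrt(40 - 28)
ET0 = 0.0023 * 15.4 * 51.8 * 3.464102

6.3558 mm/day


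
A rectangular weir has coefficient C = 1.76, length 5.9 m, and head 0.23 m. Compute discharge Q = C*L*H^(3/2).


Q = C * L * H^(3/2) = 1.76 * 5.9 * 0.23^1.5 = 1.76 * 5.9 * 0.110304

1.1454 m^3/s


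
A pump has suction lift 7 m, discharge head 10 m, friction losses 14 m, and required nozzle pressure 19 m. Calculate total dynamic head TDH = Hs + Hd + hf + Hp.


TDH = Hs + Hd + hf + Hp = 7 + 10 + 14 + 19 = 50

50 m


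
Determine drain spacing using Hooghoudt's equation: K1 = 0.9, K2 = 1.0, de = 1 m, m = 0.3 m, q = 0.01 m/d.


S^2 = 8*K2*de*m/q + 4*K1*m^2/q
S^2 = 8*1.0*1*0.3/0.01 + 4*0.9*0.3^2/0.01
S = sqrt(272.4000)

16.5045 m


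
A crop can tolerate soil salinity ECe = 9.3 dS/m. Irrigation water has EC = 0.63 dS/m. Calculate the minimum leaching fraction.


LR = ECiw / (5*ECe - ECiw)
LR = 0.63 / (5*9.3 - 0.63)
LR = 0.63 / 45.8700

0.0137


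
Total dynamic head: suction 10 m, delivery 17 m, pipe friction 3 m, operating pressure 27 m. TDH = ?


TDH = Hs + Hd + hf + Hp = 10 + 17 + 3 + 27 = 57

57 m


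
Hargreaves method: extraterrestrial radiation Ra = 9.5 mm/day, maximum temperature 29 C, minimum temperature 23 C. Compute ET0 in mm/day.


Tmean = (Tmax + Tmin)/2 = (29 + 23)/2 = 26.0
ET0 = 0.0023 * 9.5 * (26.0 + 17.8) * sqrt(29 - 23)
ET0 = 0.0023 * 9.5 * 43.8 * 2.449490

2.3442 mm/day


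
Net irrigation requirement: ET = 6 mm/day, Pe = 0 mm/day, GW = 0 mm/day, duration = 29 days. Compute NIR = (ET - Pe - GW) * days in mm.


Daily deficit = ET - Pe - GW = 6 - 0 - 0 = 6 mm/day
NIR = 6 * 29 = 174 mm

174.0000 mm


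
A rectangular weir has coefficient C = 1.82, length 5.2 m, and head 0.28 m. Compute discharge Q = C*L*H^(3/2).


Q = C * L * H^(3/2) = 1.82 * 5.2 * 0.28^1.5 = 1.82 * 5.2 * 0.148162

1.4022 m^3/s


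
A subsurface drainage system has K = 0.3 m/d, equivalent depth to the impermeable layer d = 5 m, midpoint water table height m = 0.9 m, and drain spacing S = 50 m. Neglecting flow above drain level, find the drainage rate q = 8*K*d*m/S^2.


q = 8*K*d*m/S^2
q = 8*0.3*5*0.9/50^2
q = 10.8000 / 2500

0.0043 m/d


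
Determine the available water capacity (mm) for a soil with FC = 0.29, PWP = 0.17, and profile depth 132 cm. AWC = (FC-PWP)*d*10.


AWC = (FC - PWP) * d * 10
AWC = (0.29 - 0.17) * 132 * 10
AWC = 0.1200 * 132 * 10

158.4000 mm


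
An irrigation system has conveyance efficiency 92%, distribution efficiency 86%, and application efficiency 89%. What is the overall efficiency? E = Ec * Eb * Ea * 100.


Ec = 0.92, Eb = 0.86, Ea = 0.89
E = 0.92 * 0.86 * 0.89 * 100 = 70.4168%

70.4168 %


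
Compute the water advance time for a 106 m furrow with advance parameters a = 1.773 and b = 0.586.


t = (L/a)^(1/b)
t = (106/1.773)^(1/0.586)
t = 59.785674^(1/0.586)

1075.8103 min


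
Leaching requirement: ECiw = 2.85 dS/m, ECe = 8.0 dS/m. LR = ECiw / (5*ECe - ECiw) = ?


LR = ECiw / (5*ECe - ECiw)
LR = 2.85 / (5*8.0 - 2.85)
LR = 2.85 / 37.1500

0.0767


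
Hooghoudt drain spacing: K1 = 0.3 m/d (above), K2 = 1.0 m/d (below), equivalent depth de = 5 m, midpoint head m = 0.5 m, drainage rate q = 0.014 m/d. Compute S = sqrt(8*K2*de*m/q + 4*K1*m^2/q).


S^2 = 8*K2*de*m/q + 4*K1*m^2/q
S^2 = 8*1.0*5*0.5/0.014 + 4*0.3*0.5^2/0.014
S = sqrt(1450.0000)

38.0789 m


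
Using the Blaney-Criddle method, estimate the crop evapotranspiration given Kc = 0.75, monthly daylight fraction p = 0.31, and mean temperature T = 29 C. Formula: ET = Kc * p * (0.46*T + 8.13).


ET = Kc * p * (0.46*T + 8.13)
ET = 0.75 * 0.31 * (0.46*29 + 8.13)
ET = 0.75 * 0.31 * 21.4700

4.9918 mm/day


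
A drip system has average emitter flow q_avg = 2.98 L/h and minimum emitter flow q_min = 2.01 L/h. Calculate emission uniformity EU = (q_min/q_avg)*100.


EU = (q_min/q_avg)*100 = (2.01/2.98)*100 = 67.4497%

67.4497 %


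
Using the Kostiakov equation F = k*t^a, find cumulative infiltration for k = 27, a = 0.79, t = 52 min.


F = k * t^a = 27 * 52^0.79
F = 27 * 22.679979

612.3594 mm


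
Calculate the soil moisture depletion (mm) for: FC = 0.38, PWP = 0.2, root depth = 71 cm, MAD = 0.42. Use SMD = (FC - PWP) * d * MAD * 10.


SMD = (FC - PWP) * d * MAD * 10
SMD = (0.38 - 0.2) * 71 * 0.42 * 10
SMD = 0.1800 * 71 * 0.42 * 10

53.6760 mm


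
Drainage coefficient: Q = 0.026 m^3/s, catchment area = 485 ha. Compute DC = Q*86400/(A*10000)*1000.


DC = Q * 86400 / (A * 10000) * 1000
DC = 0.026 * 86400 / (485 * 10000) * 1000
DC = 2246400.0000 / 4850000

0.4632 mm/day


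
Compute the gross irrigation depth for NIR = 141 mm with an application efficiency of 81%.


Ea = 81% = 0.81
GID = NIR / Ea = 141 / 0.81 = 174.0741 mm

174.0741 mm


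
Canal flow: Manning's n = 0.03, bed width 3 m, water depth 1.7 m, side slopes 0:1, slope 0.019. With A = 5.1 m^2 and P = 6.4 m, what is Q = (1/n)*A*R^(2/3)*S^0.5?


R = A/P = 5.1/6.4 = 0.796875
Q = (1/0.03) * 5.1 * 0.796875^(2/3) * 0.019^0.5

20.1412 m^3/s


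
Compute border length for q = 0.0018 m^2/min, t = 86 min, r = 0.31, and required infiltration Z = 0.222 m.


L = q*t/((1+r)*Z)
L = 0.0018*86/((1+0.31)*0.222)
L = 0.1548/0.29082

0.5323 m


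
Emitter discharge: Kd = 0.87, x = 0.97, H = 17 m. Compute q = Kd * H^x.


q = Kd * H^x = 0.87 * 17^0.97 = 0.87 * 15.614765

13.5848 L/h


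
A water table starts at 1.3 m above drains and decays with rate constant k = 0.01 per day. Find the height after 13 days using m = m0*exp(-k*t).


m = m0 * exp(-k*t)
m = 1.3 * exp(-0.01 * 13)
m = 1.3 * exp(-0.1300)

1.1415 m


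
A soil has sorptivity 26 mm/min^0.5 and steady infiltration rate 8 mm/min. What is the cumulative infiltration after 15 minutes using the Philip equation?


F = S*sqrt(t) + A*t
F = 26*sqrt(15) + 8*15
F = 26*3.872983 + 120

220.6976 mm


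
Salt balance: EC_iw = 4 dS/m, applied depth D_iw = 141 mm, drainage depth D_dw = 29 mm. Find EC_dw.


EC_dw = EC_iw * D_iw / D_dw
EC_dw = 4 * 141 / 29
EC_dw = 564 / 29

19.4483 dS/m


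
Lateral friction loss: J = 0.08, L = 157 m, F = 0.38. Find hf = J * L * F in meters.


hf = J * L * F = 0.08 * 157 * 0.38 = 4.7728 m

4.7728 m


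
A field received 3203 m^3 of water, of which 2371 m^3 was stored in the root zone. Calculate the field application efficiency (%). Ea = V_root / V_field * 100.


Ea = V_root / V_field * 100 = 2371 / 3203 * 100 = 74.0244%

74.0244 %


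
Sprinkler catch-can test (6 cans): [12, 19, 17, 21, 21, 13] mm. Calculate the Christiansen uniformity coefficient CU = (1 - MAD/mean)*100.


mean = 17.166667 mm
MAD = 3.166667 mm
CU = (1 - 3.166667/17.166667)*100

81.5534 %


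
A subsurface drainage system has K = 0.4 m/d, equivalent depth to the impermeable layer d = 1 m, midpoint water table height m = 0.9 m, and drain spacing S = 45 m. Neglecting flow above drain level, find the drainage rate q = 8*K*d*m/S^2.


q = 8*K*d*m/S^2
q = 8*0.4*1*0.9/45^2
q = 2.8800 / 2025

0.0014 m/d


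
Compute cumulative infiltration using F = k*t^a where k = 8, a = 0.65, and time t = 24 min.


F = k * t^a = 8 * 24^0.65
F = 8 * 7.891096

63.1288 mm


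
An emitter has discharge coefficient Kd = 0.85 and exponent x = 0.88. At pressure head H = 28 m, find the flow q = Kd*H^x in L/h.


q = Kd * H^x = 0.85 * 28^0.88 = 0.85 * 18.771504

15.9558 L/h


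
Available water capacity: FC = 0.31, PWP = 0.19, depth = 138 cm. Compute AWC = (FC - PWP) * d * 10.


AWC = (FC - PWP) * d * 10
AWC = (0.31 - 0.19) * 138 * 10
AWC = 0.1200 * 138 * 10

165.6000 mm


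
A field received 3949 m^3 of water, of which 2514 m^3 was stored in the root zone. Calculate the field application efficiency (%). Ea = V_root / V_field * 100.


Ea = V_root / V_field * 100 = 2514 / 3949 * 100 = 63.6617%

63.6617 %


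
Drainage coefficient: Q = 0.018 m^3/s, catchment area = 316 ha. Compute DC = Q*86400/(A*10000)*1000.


DC = Q * 86400 / (A * 10000) * 1000
DC = 0.018 * 86400 / (316 * 10000) * 1000
DC = 1555200.0000 / 3160000

0.4922 mm/day


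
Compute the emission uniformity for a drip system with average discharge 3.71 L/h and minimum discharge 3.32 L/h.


EU = (q_min/q_avg)*100 = (3.32/3.71)*100 = 89.4879%

89.4879 %


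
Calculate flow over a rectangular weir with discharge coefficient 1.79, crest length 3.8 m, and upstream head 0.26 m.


Q = C * L * H^(3/2) = 1.79 * 3.8 * 0.26^1.5 = 1.79 * 3.8 * 0.132575

0.9018 m^3/s


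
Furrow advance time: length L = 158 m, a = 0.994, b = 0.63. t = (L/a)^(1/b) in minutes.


t = (L/a)^(1/b)
t = (158/0.994)^(1/0.63)
t = 158.953722^(1/0.63)

3119.4676 min


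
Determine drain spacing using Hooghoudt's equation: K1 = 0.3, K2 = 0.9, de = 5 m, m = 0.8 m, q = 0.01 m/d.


S^2 = 8*K2*de*m/q + 4*K1*m^2/q
S^2 = 8*0.9*5*0.8/0.01 + 4*0.3*0.8^2/0.01
S = sqrt(2956.8000)

54.3765 m


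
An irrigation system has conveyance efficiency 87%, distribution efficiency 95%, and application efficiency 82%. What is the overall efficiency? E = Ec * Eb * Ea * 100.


Ec = 0.87, Eb = 0.95, Ea = 0.82
E = 0.87 * 0.95 * 0.82 * 100 = 67.7730%

67.7730 %


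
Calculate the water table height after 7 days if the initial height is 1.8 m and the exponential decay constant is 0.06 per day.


m = m0 * exp(-k*t)
m = 1.8 * exp(-0.06 * 7)
m = 1.8 * exp(-0.4200)

1.1827 m


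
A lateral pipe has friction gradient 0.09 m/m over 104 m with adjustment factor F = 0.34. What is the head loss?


hf = J * L * F = 0.09 * 104 * 0.34 = 3.1824 m

3.1824 m


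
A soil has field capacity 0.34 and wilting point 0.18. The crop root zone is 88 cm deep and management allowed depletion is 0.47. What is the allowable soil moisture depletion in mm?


SMD = (FC - PWP) * d * MAD * 10
SMD = (0.34 - 0.18) * 88 * 0.47 * 10
SMD = 0.1600 * 88 * 0.47 * 10

66.1760 mm


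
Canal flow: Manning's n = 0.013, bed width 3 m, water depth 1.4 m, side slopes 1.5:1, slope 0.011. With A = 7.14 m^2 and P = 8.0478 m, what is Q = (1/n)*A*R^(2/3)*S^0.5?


R = A/P = 7.14/8.0478 = 0.887199
Q = (1/0.013) * 7.14 * 0.887199^(2/3) * 0.011^0.5

53.1862 m^3/s


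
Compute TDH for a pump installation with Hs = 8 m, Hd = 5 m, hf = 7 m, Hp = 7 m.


TDH = Hs + Hd + hf + Hp = 8 + 5 + 7 + 7 = 27

27 m


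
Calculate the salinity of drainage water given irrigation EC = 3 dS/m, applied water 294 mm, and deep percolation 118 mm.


EC_dw = EC_iw * D_iw / D_dw
EC_dw = 3 * 294 / 118
EC_dw = 882 / 118

7.4746 dS/m


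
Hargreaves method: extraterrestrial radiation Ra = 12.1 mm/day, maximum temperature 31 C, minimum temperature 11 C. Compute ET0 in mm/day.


Tmean = (Tmax + Tmin)/2 = (31 + 11)/2 = 21.0
ET0 = 0.0023 * 12.1 * (21.0 + 17.8) * sqrt(31 - 11)
ET0 = 0.0023 * 12.1 * 38.8 * 4.472136

4.8290 mm/day


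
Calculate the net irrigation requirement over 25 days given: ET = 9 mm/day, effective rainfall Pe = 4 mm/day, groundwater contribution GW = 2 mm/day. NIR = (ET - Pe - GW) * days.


Daily deficit = ET - Pe - GW = 9 - 4 - 2 = 3 mm/day
NIR = 3 * 25 = 75 mm

75.0000 mm


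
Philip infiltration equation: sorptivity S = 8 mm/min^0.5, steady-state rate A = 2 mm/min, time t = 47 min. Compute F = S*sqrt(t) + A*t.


F = S*sqrt(t) + A*t
F = 8*sqrt(47) + 2*47
F = 8*6.855655 + 94

148.8452 mm


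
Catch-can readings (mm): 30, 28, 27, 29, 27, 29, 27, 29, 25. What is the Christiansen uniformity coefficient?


mean = 27.888889 mm
MAD = 1.234568 mm
CU = (1 - 1.234568/27.888889)*100

95.5733 %


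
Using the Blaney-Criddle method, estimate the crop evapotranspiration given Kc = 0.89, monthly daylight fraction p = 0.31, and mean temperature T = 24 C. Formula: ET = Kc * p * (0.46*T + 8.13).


ET = Kc * p * (0.46*T + 8.13)
ET = 0.89 * 0.31 * (0.46*24 + 8.13)
ET = 0.89 * 0.31 * 19.1700

5.2890 mm/day


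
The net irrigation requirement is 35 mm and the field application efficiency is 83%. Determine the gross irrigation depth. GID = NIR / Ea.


Ea = 83% = 0.83
GID = NIR / Ea = 35 / 0.83 = 42.1687 mm

42.1687 mm


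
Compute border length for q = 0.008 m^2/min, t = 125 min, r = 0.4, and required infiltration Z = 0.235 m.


L = q*t/((1+r)*Z)
L = 0.008*125/((1+0.4)*0.235)
L = 1.0/0.329

3.0395 m


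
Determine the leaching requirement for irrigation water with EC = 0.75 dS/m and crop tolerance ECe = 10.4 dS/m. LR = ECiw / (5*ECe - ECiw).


LR = ECiw / (5*ECe - ECiw)
LR = 0.75 / (5*10.4 - 0.75)
LR = 0.75 / 51.2500

0.0146


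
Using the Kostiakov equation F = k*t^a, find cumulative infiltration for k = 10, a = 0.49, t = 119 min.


F = k * t^a = 10 * 119^0.49
F = 10 * 10.399633

103.9963 mm


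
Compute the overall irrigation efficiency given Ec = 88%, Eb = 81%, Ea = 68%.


Ec = 0.88, Eb = 0.81, Ea = 0.68
E = 0.88 * 0.81 * 0.68 * 100 = 48.4704%

48.4704 %


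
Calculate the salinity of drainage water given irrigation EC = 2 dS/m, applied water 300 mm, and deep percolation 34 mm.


EC_dw = EC_iw * D_iw / D_dw
EC_dw = 2 * 300 / 34
EC_dw = 600 / 34

17.6471 dS/m


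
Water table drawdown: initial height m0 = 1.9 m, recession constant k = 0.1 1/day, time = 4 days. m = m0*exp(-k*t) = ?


m = m0 * exp(-k*t)
m = 1.9 * exp(-0.1 * 4)
m = 1.9 * exp(-0.4000)

1.2736 m


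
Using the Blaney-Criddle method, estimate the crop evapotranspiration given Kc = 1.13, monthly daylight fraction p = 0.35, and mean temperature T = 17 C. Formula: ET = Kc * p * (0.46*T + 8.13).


ET = Kc * p * (0.46*T + 8.13)
ET = 1.13 * 0.35 * (0.46*17 + 8.13)
ET = 1.13 * 0.35 * 15.9500

6.3082 mm/day


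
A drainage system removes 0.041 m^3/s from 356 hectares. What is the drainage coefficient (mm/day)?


DC = Q * 86400 / (A * 10000) * 1000
DC = 0.041 * 86400 / (356 * 10000) * 1000
DC = 3542400.0000 / 3560000

0.9951 mm/day


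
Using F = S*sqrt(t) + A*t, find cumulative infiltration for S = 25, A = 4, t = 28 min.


F = S*sqrt(t) + A*t
F = 25*sqrt(28) + 4*28
F = 25*5.291503 + 112

244.2876 mm


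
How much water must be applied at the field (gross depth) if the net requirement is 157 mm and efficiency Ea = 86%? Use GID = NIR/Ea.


Ea = 86% = 0.86
GID = NIR / Ea = 157 / 0.86 = 182.5581 mm

182.5581 mm


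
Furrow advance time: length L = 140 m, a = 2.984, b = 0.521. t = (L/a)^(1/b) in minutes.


t = (L/a)^(1/b)
t = (140/2.984)^(1/0.521)
t = 46.916890^(1/0.521)

1614.0819 min


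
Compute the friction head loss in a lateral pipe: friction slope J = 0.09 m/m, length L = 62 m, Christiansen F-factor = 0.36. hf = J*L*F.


hf = J * L * F = 0.09 * 62 * 0.36 = 2.0088 m

2.0088 m


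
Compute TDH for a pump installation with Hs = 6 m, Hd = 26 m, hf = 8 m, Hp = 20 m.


TDH = Hs + Hd + hf + Hp = 6 + 26 + 8 + 20 = 60

60 m


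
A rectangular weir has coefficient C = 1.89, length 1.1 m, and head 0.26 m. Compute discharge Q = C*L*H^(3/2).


Q = C * L * H^(3/2) = 1.89 * 1.1 * 0.26^1.5 = 1.89 * 1.1 * 0.132575

0.2756 m^3/s


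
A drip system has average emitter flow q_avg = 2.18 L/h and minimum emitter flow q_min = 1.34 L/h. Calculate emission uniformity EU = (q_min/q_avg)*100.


EU = (q_min/q_avg)*100 = (1.34/2.18)*100 = 61.4679%

61.4679 %


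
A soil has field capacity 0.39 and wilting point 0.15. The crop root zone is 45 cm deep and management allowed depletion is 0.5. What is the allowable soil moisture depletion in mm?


SMD = (FC - PWP) * d * MAD * 10
SMD = (0.39 - 0.15) * 45 * 0.5 * 10
SMD = 0.2400 * 45 * 0.5 * 10

54.0000 mm


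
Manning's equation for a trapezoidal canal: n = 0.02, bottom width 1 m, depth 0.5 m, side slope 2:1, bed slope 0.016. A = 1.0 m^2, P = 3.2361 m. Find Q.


R = A/P = 1.0/3.2361 = 0.309014
Q = (1/0.02) * 1.0 * 0.309014^(2/3) * 0.016^0.5

2.8908 m^3/s


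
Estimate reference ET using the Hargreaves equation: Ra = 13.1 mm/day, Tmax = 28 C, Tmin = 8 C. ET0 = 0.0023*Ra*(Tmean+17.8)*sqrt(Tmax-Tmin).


Tmean = (Tmax + Tmin)/2 = (28 + 8)/2 = 18.0
ET0 = 0.0023 * 13.1 * (18.0 + 17.8) * sqrt(28 - 8)
ET0 = 0.0023 * 13.1 * 35.8 * 4.472136

4.8239 mm/day


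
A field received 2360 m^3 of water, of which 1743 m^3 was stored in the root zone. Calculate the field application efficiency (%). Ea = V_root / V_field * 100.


Ea = V_root / V_field * 100 = 1743 / 2360 * 100 = 73.8559%

73.8559 %


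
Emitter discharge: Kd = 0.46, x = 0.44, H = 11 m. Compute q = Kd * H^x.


q = Kd * H^x = 0.46 * 11^0.44 = 0.46 * 2.872187

1.3212 L/h


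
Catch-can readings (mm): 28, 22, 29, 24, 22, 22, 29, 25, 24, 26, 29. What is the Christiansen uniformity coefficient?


mean = 25.454545 mm
MAD = 2.495868 mm
CU = (1 - 2.495868/25.454545)*100

90.1948 %


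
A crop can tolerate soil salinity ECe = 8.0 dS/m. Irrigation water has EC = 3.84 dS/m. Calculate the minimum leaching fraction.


LR = ECiw / (5*ECe - ECiw)
LR = 3.84 / (5*8.0 - 3.84)
LR = 3.84 / 36.1600

0.1062


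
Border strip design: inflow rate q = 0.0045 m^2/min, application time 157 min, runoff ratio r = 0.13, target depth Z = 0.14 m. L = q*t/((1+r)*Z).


L = q*t/((1+r)*Z)
L = 0.0045*157/((1+0.13)*0.14)
L = 0.7065/0.1582

4.4659 m


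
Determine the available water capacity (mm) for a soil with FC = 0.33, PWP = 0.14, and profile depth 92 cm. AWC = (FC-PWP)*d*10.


AWC = (FC - PWP) * d * 10
AWC = (0.33 - 0.14) * 92 * 10
AWC = 0.1900 * 92 * 10

174.8000 mm


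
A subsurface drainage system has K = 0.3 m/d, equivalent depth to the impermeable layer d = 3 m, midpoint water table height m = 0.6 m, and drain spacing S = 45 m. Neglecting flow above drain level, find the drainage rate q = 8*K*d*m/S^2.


q = 8*K*d*m/S^2
q = 8*0.3*3*0.6/45^2
q = 4.3200 / 2025

0.0021 m/d


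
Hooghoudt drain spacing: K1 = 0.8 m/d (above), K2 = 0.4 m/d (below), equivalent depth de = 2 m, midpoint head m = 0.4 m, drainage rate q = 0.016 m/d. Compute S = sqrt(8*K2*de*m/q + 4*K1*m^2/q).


S^2 = 8*K2*de*m/q + 4*K1*m^2/q
S^2 = 8*0.4*2*0.4/0.016 + 4*0.8*0.4^2/0.016
S = sqrt(192.0000)

13.8564 m


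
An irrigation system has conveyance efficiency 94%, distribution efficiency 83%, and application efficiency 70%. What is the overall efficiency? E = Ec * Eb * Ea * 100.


Ec = 0.94, Eb = 0.83, Ea = 0.7
E = 0.94 * 0.83 * 0.7 * 100 = 54.6140%

54.6140 %


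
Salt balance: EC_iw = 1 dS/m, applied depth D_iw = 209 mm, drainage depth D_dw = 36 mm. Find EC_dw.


EC_dw = EC_iw * D_iw / D_dw
EC_dw = 1 * 209 / 36
EC_dw = 209 / 36

5.8056 dS/m


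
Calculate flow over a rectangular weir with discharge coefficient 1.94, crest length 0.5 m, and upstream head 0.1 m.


Q = C * L * H^(3/2) = 1.94 * 0.5 * 0.1^1.5 = 1.94 * 0.5 * 0.031623

0.0307 m^3/s


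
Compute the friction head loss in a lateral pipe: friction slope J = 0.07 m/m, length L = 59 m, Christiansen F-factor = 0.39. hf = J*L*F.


hf = J * L * F = 0.07 * 59 * 0.39 = 1.6107 m

1.6107 m


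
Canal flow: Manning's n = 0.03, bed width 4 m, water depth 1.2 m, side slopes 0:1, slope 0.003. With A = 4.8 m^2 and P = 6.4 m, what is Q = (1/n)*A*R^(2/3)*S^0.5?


R = A/P = 4.8/6.4 = 0.750000
Q = (1/0.03) * 4.8 * 0.750000^(2/3) * 0.003^0.5

7.2342 m^3/s


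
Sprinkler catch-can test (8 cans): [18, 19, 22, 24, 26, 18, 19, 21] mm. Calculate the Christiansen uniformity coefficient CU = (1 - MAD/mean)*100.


mean = 20.875000 mm
MAD = 2.375000 mm
CU = (1 - 2.375000/20.875000)*100

88.6228 %


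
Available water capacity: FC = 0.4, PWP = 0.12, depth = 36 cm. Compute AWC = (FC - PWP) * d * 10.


AWC = (FC - PWP) * d * 10
AWC = (0.4 - 0.12) * 36 * 10
AWC = 0.2800 * 36 * 10

100.8000 mm


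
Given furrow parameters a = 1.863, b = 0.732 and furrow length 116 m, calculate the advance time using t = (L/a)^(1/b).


t = (L/a)^(1/b)
t = (116/1.863)^(1/0.732)
t = 62.265164^(1/0.732)

282.5885 min


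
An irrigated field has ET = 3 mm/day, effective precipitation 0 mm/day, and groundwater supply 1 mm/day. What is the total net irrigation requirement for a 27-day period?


Daily deficit = ET - Pe - GW = 3 - 0 - 1 = 2 mm/day
NIR = 2 * 27 = 54 mm

54.0000 mm


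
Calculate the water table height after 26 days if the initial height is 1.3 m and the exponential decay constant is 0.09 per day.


m = m0 * exp(-k*t)
m = 1.3 * exp(-0.09 * 26)
m = 1.3 * exp(-2.3400)

0.1252 m


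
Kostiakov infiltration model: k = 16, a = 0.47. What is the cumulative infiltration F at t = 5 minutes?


F = k * t^a = 16 * 5^0.47
F = 16 * 2.130669

34.0907 mm


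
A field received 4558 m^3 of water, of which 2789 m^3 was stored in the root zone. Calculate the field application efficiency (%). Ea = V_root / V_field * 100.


Ea = V_root / V_field * 100 = 2789 / 4558 * 100 = 61.1891%

61.1891 %


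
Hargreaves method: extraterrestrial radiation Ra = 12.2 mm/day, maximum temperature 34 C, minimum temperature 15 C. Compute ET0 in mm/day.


Tmean = (Tmax + Tmin)/2 = (34 + 15)/2 = 24.5
ET0 = 0.0023 * 12.2 * (24.5 + 17.8) * sqrt(34 - 15)
ET0 = 0.0023 * 12.2 * 42.3 * 4.358899

5.1737 mm/day


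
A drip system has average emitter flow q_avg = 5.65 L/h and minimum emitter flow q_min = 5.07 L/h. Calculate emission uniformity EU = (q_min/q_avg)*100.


EU = (q_min/q_avg)*100 = (5.07/5.65)*100 = 89.7345%

89.7345 %


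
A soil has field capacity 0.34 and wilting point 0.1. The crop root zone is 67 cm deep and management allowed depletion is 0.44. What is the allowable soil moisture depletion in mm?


SMD = (FC - PWP) * d * MAD * 10
SMD = (0.34 - 0.1) * 67 * 0.44 * 10
SMD = 0.2400 * 67 * 0.44 * 10

70.7520 mm


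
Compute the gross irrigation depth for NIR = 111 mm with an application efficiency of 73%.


Ea = 73% = 0.73
GID = NIR / Ea = 111 / 0.73 = 152.0548 mm

152.0548 mm


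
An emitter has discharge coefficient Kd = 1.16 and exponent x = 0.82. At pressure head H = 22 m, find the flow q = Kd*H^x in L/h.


q = Kd * H^x = 1.16 * 22^0.82 = 1.16 * 12.612077

14.6300 L/h


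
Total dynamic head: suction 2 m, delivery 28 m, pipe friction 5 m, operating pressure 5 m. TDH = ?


TDH = Hs + Hd + hf + Hp = 2 + 28 + 5 + 5 = 40

40 m


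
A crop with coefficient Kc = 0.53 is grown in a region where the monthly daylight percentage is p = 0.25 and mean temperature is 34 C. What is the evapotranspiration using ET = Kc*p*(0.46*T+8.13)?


ET = Kc * p * (0.46*T + 8.13)
ET = 0.53 * 0.25 * (0.46*34 + 8.13)
ET = 0.53 * 0.25 * 23.7700

3.1495 mm/day


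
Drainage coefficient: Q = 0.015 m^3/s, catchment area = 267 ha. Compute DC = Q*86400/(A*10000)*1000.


DC = Q * 86400 / (A * 10000) * 1000
DC = 0.015 * 86400 / (267 * 10000) * 1000
DC = 1296000.0000 / 2670000

0.4854 mm/day


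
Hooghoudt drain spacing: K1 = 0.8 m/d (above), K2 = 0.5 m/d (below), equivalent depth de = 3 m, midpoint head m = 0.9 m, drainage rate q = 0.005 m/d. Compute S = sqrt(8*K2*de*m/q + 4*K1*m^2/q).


S^2 = 8*K2*de*m/q + 4*K1*m^2/q
S^2 = 8*0.5*3*0.9/0.005 + 4*0.8*0.9^2/0.005
S = sqrt(2678.4000)

51.7533 m


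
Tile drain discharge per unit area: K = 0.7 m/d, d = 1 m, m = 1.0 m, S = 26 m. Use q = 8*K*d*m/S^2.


q = 8*K*d*m/S^2
q = 8*0.7*1*1.0/26^2
q = 5.6000 / 676

0.0083 m/d


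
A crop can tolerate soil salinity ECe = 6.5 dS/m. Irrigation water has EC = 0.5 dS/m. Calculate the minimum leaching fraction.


LR = ECiw / (5*ECe - ECiw)
LR = 0.5 / (5*6.5 - 0.5)
LR = 0.5 / 32.0000

0.0156


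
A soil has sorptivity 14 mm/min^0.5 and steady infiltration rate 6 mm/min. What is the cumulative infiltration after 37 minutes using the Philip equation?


F = S*sqrt(t) + A*t
F = 14*sqrt(37) + 6*37
F = 14*6.082763 + 222

307.1587 mm


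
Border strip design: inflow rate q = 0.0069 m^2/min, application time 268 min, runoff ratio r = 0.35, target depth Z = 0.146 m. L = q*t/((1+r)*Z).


L = q*t/((1+r)*Z)
L = 0.0069*268/((1+0.35)*0.146)
L = 1.8492/0.1971

9.3820 m


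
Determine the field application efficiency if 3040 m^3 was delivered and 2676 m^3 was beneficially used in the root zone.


Ea = V_root / V_field * 100 = 2676 / 3040 * 100 = 88.0263%

88.0263 %


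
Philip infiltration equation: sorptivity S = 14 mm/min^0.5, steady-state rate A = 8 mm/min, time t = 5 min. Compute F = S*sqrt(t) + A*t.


F = S*sqrt(t) + A*t
F = 14*sqrt(5) + 8*5
F = 14*2.236068 + 40

71.3050 mm


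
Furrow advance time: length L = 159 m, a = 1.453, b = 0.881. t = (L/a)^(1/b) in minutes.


t = (L/a)^(1/b)
t = (159/1.453)^(1/0.881)
t = 109.428768^(1/0.881)

206.3311 min


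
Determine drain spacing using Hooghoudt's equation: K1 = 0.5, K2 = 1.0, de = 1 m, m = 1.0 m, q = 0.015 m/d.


S^2 = 8*K2*de*m/q + 4*K1*m^2/q
S^2 = 8*1.0*1*1.0/0.015 + 4*0.5*1.0^2/0.015
S = sqrt(666.6667)

25.8199 m


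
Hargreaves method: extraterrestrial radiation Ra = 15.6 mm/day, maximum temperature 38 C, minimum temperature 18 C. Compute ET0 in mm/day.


Tmean = (Tmax + Tmin)/2 = (38 + 18)/2 = 28.0
ET0 = 0.0023 * 15.6 * (28.0 + 17.8) * sqrt(38 - 18)
ET0 = 0.0023 * 15.6 * 45.8 * 4.472136

7.3491 mm/day


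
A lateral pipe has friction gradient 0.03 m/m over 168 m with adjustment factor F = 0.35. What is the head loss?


hf = J * L * F = 0.03 * 168 * 0.35 = 1.7640 m

1.7640 m


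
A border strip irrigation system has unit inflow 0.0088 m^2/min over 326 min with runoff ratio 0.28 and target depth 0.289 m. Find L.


L = q*t/((1+r)*Z)
L = 0.0088*326/((1+0.28)*0.289)
L = 2.8688/0.36992

7.7552 m


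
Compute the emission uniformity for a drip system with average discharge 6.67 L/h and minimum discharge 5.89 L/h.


EU = (q_min/q_avg)*100 = (5.89/6.67)*100 = 88.3058%

88.3058 %


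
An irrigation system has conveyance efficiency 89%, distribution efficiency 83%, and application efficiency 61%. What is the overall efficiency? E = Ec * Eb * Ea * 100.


Ec = 0.89, Eb = 0.83, Ea = 0.61
E = 0.89 * 0.83 * 0.61 * 100 = 45.0607%

45.0607 %


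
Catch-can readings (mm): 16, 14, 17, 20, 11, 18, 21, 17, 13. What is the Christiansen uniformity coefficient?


mean = 16.333333 mm
MAD = 2.518519 mm
CU = (1 - 2.518519/16.333333)*100

84.5805 %


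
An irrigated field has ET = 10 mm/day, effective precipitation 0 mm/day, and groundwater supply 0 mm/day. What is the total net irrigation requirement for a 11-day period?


Daily deficit = ET - Pe - GW = 10 - 0 - 0 = 10 mm/day
NIR = 10 * 11 = 110 mm

110.0000 mm


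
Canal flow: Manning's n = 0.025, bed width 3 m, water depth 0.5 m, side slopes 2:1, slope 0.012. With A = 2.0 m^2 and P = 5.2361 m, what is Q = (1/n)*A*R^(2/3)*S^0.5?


R = A/P = 2.0/5.2361 = 0.381964
Q = (1/0.025) * 2.0 * 0.381964^(2/3) * 0.012^0.5

4.6135 m^3/s


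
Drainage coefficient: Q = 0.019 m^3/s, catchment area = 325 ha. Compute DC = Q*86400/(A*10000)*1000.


DC = Q * 86400 / (A * 10000) * 1000
DC = 0.019 * 86400 / (325 * 10000) * 1000
DC = 1641600.0000 / 3250000

0.5051 mm/day


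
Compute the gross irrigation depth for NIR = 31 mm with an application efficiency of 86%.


Ea = 86% = 0.86
GID = NIR / Ea = 31 / 0.86 = 36.0465 mm

36.0465 mm


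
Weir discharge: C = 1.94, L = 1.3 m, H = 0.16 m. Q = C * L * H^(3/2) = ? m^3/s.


Q = C * L * H^(3/2) = 1.94 * 1.3 * 0.16^1.5 = 1.94 * 1.3 * 0.064000

0.1614 m^3/s


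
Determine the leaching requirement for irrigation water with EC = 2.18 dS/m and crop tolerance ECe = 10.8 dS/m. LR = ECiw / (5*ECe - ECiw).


LR = ECiw / (5*ECe - ECiw)
LR = 2.18 / (5*10.8 - 2.18)
LR = 2.18 / 51.8200

0.0421


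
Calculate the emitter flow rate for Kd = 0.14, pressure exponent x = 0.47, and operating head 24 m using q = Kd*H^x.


q = Kd * H^x = 0.14 * 24^0.47 = 0.14 * 4.453478

0.6235 L/h


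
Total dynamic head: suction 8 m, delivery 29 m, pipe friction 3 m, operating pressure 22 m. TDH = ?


TDH = Hs + Hd + hf + Hp = 8 + 29 + 3 + 22 = 62

62 m


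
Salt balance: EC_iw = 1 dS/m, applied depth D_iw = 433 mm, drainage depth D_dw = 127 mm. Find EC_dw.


EC_dw = EC_iw * D_iw / D_dw
EC_dw = 1 * 433 / 127
EC_dw = 433 / 127

3.4094 dS/m


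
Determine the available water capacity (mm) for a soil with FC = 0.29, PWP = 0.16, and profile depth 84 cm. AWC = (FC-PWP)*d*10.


AWC = (FC - PWP) * d * 10
AWC = (0.29 - 0.16) * 84 * 10
AWC = 0.1300 * 84 * 10

109.2000 mm


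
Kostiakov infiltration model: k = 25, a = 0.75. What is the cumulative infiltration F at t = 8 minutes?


F = k * t^a = 25 * 8^0.75
F = 25 * 4.756828

118.9207 mm


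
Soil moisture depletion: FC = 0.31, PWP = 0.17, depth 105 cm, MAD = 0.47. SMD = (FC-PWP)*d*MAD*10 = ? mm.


SMD = (FC - PWP) * d * MAD * 10
SMD = (0.31 - 0.17) * 105 * 0.47 * 10
SMD = 0.1400 * 105 * 0.47 * 10

69.0900 mm


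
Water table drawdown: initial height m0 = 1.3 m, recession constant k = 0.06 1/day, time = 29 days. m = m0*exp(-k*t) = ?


m = m0 * exp(-k*t)
m = 1.3 * exp(-0.06 * 29)
m = 1.3 * exp(-1.7400)

0.2282 m


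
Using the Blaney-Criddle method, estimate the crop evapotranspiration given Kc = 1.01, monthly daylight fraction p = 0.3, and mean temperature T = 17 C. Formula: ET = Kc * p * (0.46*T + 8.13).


ET = Kc * p * (0.46*T + 8.13)
ET = 1.01 * 0.3 * (0.46*17 + 8.13)
ET = 1.01 * 0.3 * 15.9500

4.8329 mm/day


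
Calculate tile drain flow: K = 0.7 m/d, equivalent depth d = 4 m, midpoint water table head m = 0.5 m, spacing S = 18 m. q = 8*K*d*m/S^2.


q = 8*K*d*m/S^2
q = 8*0.7*4*0.5/18^2
q = 11.2000 / 324

0.0346 m/d


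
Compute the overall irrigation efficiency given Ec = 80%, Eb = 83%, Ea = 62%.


Ec = 0.8, Eb = 0.83, Ea = 0.62
E = 0.8 * 0.83 * 0.62 * 100 = 41.1680%

41.1680 %


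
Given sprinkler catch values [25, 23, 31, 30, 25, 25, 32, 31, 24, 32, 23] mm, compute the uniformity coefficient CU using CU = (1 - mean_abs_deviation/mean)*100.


mean = 27.363636 mm
MAD = 3.487603 mm
CU = (1 - 3.487603/27.363636)*100

87.2546 %


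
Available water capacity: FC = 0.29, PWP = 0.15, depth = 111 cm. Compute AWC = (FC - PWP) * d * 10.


AWC = (FC - PWP) * d * 10
AWC = (0.29 - 0.15) * 111 * 10
AWC = 0.1400 * 111 * 10

155.4000 mm


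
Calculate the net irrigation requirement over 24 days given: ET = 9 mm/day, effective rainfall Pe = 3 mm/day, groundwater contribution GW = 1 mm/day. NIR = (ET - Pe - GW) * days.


Daily deficit = ET - Pe - GW = 9 - 3 - 1 = 5 mm/day
NIR = 5 * 24 = 120 mm

120.0000 mm


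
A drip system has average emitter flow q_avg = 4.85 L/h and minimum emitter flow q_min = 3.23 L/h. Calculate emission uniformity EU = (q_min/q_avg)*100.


EU = (q_min/q_avg)*100 = (3.23/4.85)*100 = 66.5979%

66.5979 %


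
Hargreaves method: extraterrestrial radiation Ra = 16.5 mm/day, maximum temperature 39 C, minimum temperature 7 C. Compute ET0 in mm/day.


Tmean = (Tmax + Tmin)/2 = (39 + 7)/2 = 23.0
ET0 = 0.0023 * 16.5 * (23.0 + 17.8) * sqrt(39 - 7)
ET0 = 0.0023 * 16.5 * 40.8 * 5.656854

8.7588 mm/day


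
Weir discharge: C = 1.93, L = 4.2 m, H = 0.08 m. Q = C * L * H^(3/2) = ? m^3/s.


Q = C * L * H^(3/2) = 1.93 * 4.2 * 0.08^1.5 = 1.93 * 4.2 * 0.022627

0.1834 m^3/s


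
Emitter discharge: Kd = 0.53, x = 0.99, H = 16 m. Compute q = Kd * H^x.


q = Kd * H^x = 0.53 * 16^0.99 = 0.53 * 15.562479

8.2481 L/h


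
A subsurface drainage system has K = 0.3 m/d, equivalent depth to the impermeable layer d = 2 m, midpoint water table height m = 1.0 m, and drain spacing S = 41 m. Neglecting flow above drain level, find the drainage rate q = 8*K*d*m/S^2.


q = 8*K*d*m/S^2
q = 8*0.3*2*1.0/41^2
q = 4.8000 / 1681

0.0029 m/d


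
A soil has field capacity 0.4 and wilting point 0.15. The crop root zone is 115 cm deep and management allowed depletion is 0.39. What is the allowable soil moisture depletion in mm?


SMD = (FC - PWP) * d * MAD * 10
SMD = (0.4 - 0.15) * 115 * 0.39 * 10
SMD = 0.2500 * 115 * 0.39 * 10

112.1250 mm


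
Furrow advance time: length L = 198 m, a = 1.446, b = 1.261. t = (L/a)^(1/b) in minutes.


t = (L/a)^(1/b)
t = (198/1.446)^(1/1.261)
t = 136.929461^(1/1.261)

49.4638 min


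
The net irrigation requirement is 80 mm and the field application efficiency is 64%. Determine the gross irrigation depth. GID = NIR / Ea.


Ea = 64% = 0.64
GID = NIR / Ea = 80 / 0.64 = 125.0000 mm

125.0000 mm


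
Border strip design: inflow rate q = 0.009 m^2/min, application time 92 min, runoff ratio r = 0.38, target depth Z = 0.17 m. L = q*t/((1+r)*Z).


L = q*t/((1+r)*Z)
L = 0.009*92/((1+0.38)*0.17)
L = 0.828/0.2346

3.5294 m


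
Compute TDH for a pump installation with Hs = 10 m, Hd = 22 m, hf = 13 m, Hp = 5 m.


TDH = Hs + Hd + hf + Hp = 10 + 22 + 13 + 5 = 50

50 m


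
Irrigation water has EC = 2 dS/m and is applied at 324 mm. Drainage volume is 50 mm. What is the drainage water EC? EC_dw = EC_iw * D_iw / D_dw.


EC_dw = EC_iw * D_iw / D_dw
EC_dw = 2 * 324 / 50
EC_dw = 648 / 50

12.9600 dS/m


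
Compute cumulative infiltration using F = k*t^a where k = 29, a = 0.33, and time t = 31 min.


F = k * t^a = 29 * 31^0.33
F = 29 * 3.105627

90.0632 mm


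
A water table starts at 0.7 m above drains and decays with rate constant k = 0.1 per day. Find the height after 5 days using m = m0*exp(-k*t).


m = m0 * exp(-k*t)
m = 0.7 * exp(-0.1 * 5)
m = 0.7 * exp(-0.5000)

0.4246 m


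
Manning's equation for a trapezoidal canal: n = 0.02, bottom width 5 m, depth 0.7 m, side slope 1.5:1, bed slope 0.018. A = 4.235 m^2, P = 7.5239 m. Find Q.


R = A/P = 4.235/7.5239 = 0.562873
Q = (1/0.02) * 4.235 * 0.562873^(2/3) * 0.018^0.5

19.3672 m^3/s


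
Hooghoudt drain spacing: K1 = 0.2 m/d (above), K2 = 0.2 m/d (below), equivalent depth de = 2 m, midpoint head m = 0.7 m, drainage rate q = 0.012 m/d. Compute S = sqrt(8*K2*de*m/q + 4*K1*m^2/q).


S^2 = 8*K2*de*m/q + 4*K1*m^2/q
S^2 = 8*0.2*2*0.7/0.012 + 4*0.2*0.7^2/0.012
S = sqrt(219.3333)

14.8099 m


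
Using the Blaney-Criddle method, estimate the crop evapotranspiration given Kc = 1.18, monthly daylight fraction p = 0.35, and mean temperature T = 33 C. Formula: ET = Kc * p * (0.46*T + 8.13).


ET = Kc * p * (0.46*T + 8.13)
ET = 1.18 * 0.35 * (0.46*33 + 8.13)
ET = 1.18 * 0.35 * 23.3100

9.6270 mm/day


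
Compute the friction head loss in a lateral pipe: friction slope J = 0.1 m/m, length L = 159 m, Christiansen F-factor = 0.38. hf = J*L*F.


hf = J * L * F = 0.1 * 159 * 0.38 = 6.0420 m

6.0420 m


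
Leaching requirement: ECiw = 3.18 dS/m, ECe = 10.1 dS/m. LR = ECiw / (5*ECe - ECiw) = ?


LR = ECiw / (5*ECe - ECiw)
LR = 3.18 / (5*10.1 - 3.18)
LR = 3.18 / 47.3200

0.0672


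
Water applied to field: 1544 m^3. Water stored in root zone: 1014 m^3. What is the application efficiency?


Ea = V_root / V_field * 100 = 1014 / 1544 * 100 = 65.6736%

65.6736 %


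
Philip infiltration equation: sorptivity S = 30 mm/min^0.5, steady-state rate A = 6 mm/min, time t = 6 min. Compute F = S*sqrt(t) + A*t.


F = S*sqrt(t) + A*t
F = 30*sqrt(6) + 6*6
F = 30*2.449490 + 36

109.4847 mm


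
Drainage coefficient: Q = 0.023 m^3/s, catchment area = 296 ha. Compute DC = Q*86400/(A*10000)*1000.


DC = Q * 86400 / (A * 10000) * 1000
DC = 0.023 * 86400 / (296 * 10000) * 1000
DC = 1987200.0000 / 2960000

0.6714 mm/day


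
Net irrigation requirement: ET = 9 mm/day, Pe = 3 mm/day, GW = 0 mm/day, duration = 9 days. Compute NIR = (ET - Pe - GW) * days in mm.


Daily deficit = ET - Pe - GW = 9 - 3 - 0 = 6 mm/day
NIR = 6 * 9 = 54 mm

54.0000 mm


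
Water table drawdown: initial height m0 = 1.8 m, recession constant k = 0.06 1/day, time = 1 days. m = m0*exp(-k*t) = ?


m = m0 * exp(-k*t)
m = 1.8 * exp(-0.06 * 1)
m = 1.8 * exp(-0.0600)

1.6952 m


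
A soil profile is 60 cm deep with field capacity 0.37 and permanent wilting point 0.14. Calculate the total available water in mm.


AWC = (FC - PWP) * d * 10
AWC = (0.37 - 0.14) * 60 * 10
AWC = 0.2300 * 60 * 10

138.0000 mm


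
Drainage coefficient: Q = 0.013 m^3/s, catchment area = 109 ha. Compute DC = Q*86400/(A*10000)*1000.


DC = Q * 86400 / (A * 10000) * 1000
DC = 0.013 * 86400 / (109 * 10000) * 1000
DC = 1123200.0000 / 1090000

1.0305 mm/day
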